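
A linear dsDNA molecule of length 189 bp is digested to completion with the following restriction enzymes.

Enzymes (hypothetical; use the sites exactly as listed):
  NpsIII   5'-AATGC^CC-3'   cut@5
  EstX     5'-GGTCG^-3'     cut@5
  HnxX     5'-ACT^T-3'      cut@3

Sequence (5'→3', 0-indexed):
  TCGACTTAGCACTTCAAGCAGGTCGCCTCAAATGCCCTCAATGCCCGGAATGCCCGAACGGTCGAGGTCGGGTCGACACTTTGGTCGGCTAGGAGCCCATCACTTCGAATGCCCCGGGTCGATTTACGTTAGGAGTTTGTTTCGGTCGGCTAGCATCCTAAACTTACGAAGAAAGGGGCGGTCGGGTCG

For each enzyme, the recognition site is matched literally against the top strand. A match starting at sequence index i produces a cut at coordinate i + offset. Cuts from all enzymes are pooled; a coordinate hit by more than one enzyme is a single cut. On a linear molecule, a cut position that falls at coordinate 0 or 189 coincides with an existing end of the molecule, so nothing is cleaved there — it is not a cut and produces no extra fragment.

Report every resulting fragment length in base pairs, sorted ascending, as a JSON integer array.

Per-enzyme occurrences:
  NpsIII (AATGCCC, off=5): starts [30, 39, 48, 107] → cuts [35, 44, 53, 112]
  EstX (GGTCG, off=5): starts [20, 59, 65, 70, 82, 116, 143, 179, 184] → cuts [25, 64, 70, 75, 87, 121, 148, 184] (position 189 is a terminus of the linear molecule — no cut)
  HnxX (ACTT, off=3): starts [3, 10, 77, 101, 161] → cuts [6, 13, 80, 104, 164]

Pooled cuts: [6, 13, 25, 35, 44, 53, 64, 70, 75, 80, 87, 104, 112, 121, 148, 164, 184]

Fragment lengths:
  [0,6): 6 bp
  [6,13): 7 bp
  [13,25): 12 bp
  [25,35): 10 bp
  [35,44): 9 bp
  [44,53): 9 bp
  [53,64): 11 bp
  [64,70): 6 bp
  [70,75): 5 bp
  [75,80): 5 bp
  [80,87): 7 bp
  [87,104): 17 bp
  [104,112): 8 bp
  [112,121): 9 bp
  [121,148): 27 bp
  [148,164): 16 bp
  [164,184): 20 bp
  [184,189): 5 bp

[5,5,5,6,6,7,7,8,9,9,9,10,11,12,16,17,20,27]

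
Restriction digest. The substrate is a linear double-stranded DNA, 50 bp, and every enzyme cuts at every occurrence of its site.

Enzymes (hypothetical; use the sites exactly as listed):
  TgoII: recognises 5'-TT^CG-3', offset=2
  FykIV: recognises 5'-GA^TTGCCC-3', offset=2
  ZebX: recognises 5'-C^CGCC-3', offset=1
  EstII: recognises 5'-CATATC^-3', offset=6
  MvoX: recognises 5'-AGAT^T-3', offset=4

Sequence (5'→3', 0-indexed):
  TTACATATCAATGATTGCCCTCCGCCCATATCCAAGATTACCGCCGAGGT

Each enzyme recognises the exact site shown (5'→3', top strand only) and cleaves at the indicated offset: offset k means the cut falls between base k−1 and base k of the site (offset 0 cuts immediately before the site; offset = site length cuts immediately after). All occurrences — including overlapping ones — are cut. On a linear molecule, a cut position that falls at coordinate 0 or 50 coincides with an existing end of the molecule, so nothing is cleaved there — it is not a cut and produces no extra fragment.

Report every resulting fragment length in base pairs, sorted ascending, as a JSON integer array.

Per-enzyme occurrences:
  TgoII (TTCG, off=2): no sites
  FykIV (GATTGCCC, off=2): starts [12] → cuts [14]
  ZebX (CCGCC, off=1): starts [21, 40] → cuts [22, 41]
  EstII (CATATC, off=6): starts [3, 26] → cuts [9, 32]
  MvoX (AGATT, off=4): starts [34] → cuts [38]

All cut coordinates (distinct, sorted): [9, 14, 22, 32, 38, 41]

Fragment lengths:
  [0,9): 9 bp
  [9,14): 5 bp
  [14,22): 8 bp
  [22,32): 10 bp
  [32,38): 6 bp
  [38,41): 3 bp
  [41,50): 9 bp

[3,5,6,8,9,9,10]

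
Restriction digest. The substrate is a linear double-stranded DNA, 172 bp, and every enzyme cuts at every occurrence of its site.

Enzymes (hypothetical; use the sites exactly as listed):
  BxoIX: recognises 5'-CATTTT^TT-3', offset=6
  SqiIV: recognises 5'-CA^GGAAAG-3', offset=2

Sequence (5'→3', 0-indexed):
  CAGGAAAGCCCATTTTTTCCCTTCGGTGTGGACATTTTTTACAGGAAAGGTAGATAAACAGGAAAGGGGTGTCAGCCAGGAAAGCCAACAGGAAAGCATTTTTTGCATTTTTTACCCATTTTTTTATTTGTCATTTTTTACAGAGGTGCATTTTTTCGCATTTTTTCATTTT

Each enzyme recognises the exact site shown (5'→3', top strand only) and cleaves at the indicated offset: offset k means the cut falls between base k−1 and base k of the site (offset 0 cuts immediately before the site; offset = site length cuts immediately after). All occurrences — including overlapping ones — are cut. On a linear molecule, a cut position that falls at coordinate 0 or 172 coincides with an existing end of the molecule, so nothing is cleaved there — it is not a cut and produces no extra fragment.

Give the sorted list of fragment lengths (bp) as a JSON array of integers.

Scan for sites:
  BxoIX CATTTTTT/6: at [10, 32, 96, 105, 116, 131, 148, 158] ⇒ [16, 38, 102, 111, 122, 137, 154, 164]
  SqiIV CAGGAAAG/2: at [0, 41, 58, 76, 88] ⇒ [2, 43, 60, 78, 90]

Pooled cuts: [2, 16, 38, 43, 60, 78, 90, 102, 111, 122, 137, 154, 164]

Fragment lengths:
  [0,2): 2 bp
  [2,16): 14 bp
  [16,38): 22 bp
  [38,43): 5 bp
  [43,60): 17 bp
  [60,78): 18 bp
  [78,90): 12 bp
  [90,102): 12 bp
  [102,111): 9 bp
  [111,122): 11 bp
  [122,137): 15 bp
  [137,154): 17 bp
  [154,164): 10 bp
  [164,172): 8 bp

[2,5,8,9,10,11,12,12,14,15,17,17,18,22]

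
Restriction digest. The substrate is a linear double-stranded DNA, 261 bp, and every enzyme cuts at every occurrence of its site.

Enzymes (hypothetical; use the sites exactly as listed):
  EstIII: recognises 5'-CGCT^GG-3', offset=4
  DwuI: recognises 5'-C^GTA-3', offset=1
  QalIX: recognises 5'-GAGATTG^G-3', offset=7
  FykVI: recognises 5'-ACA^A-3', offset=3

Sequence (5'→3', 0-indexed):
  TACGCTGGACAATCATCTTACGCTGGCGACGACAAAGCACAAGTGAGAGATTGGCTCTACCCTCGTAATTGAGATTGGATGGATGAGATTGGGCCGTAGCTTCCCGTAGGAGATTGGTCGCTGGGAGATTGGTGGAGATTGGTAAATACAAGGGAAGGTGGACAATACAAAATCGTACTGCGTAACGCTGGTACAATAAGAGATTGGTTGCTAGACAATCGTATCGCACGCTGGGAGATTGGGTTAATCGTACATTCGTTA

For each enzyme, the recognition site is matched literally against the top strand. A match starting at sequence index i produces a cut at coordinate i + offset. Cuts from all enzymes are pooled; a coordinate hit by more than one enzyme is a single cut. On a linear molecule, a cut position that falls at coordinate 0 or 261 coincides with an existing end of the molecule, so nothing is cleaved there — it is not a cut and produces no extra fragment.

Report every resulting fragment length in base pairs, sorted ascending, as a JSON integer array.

Site scan:
  EstIII CGCTGG/4: at [2, 20, 118, 185, 228] ⇒ [6, 24, 122, 189, 232]
  DwuI CGTA/1: at [63, 94, 104, 173, 180, 219, 248] ⇒ [64, 95, 105, 174, 181, 220, 249]
  QalIX GAGATTGG/7: at [46, 70, 84, 109, 124, 134, 199, 234] ⇒ [53, 77, 91, 116, 131, 141, 206, 241]
  FykVI ACAA/3: at [8, 31, 38, 147, 161, 166, 192, 214] ⇒ [11, 34, 41, 150, 164, 169, 195, 217]

All cut coordinates (distinct, sorted): [6, 11, 24, 34, 41, 53, 64, 77, 91, 95, 105, 116, 122, 131, 141, 150, 164, 169, 174, 181, 189, 195, 206, 217, 220, 232, 241, 249]

Fragments:
  [0,6): 6 bp
  [6,11): 5 bp
  [11,24): 13 bp
  [24,34): 10 bp
  [34,41): 7 bp
  [41,53): 12 bp
  [53,64): 11 bp
  [64,77): 13 bp
  [77,91): 14 bp
  [91,95): 4 bp
  [95,105): 10 bp
  [105,116): 11 bp
  [116,122): 6 bp
  [122,131): 9 bp
  [131,141): 10 bp
  [141,150): 9 bp
  [150,164): 14 bp
  [164,169): 5 bp
  [169,174): 5 bp
  [174,181): 7 bp
  [181,189): 8 bp
  [189,195): 6 bp
  [195,206): 11 bp
  [206,217): 11 bp
  [217,220): 3 bp
  [220,232): 12 bp
  [232,241): 9 bp
  [241,249): 8 bp
  [249,261): 12 bp

[3,4,5,5,5,6,6,6,7,7,8,8,9,9,9,10,10,10,11,11,11,11,12,12,12,13,13,14,14]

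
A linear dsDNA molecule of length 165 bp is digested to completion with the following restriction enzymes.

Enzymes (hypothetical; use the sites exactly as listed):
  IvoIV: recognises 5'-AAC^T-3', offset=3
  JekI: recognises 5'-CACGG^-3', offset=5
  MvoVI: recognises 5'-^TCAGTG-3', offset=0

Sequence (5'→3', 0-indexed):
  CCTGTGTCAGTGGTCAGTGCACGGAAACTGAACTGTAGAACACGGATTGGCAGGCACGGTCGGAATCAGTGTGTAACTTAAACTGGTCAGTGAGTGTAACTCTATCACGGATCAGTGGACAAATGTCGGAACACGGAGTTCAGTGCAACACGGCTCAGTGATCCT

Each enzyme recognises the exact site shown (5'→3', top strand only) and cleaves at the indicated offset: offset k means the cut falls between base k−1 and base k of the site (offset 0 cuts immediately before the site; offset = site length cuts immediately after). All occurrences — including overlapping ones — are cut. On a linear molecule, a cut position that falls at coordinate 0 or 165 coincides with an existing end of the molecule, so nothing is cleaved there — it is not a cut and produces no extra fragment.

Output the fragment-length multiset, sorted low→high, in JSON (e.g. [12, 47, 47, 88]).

Scan for sites:
  IvoIV (AACT, off=3): starts [25, 30, 74, 80, 97] → cuts [28, 33, 77, 83, 100]
  JekI (CACGG, off=5): starts [19, 40, 54, 105, 131, 148] → cuts [24, 45, 59, 110, 136, 153]
  MvoVI (TCAGTG, off=0): starts [6, 13, 65, 86, 111, 139, 154] → cuts [6, 13, 65, 86, 111, 139, 154]

All cut coordinates (distinct, sorted): [6, 13, 24, 28, 33, 45, 59, 65, 77, 83, 86, 100, 110, 111, 136, 139, 153, 154]

Fragments:
  [0,6): 6 bp
  [6,13): 7 bp
  [13,24): 11 bp
  [24,28): 4 bp
  [28,33): 5 bp
  [33,45): 12 bp
  [45,59): 14 bp
  [59,65): 6 bp
  [65,77): 12 bp
  [77,83): 6 bp
  [83,86): 3 bp
  [86,100): 14 bp
  [100,110): 10 bp
  [110,111): 1 bp
  [111,136): 25 bp
  [136,139): 3 bp
  [139,153): 14 bp
  [153,154): 1 bp
  [154,165): 11 bp

[1,1,3,3,4,5,6,6,6,7,10,11,11,12,12,14,14,14,25]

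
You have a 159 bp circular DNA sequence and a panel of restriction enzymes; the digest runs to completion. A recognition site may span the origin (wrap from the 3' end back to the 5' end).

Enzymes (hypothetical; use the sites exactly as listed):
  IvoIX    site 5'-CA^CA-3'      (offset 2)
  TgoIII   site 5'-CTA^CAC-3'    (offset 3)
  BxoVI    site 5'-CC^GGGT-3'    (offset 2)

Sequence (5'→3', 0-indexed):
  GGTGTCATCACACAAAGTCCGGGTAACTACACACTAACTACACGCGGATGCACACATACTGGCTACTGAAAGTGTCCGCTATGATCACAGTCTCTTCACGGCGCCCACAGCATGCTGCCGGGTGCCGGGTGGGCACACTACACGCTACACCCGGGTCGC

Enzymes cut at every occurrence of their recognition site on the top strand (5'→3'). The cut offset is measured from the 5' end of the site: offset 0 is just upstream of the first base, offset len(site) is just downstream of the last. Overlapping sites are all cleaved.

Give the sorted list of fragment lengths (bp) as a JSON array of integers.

Per-enzyme occurrences:
  IvoIX CACA/2: at [8, 10, 29, 50, 52, 85, 105, 133] ⇒ [10, 12, 31, 52, 54, 87, 107, 135]
  TgoIII CTACAC/3: at [26, 37, 137, 144] ⇒ [29, 40, 140, 147]
  BxoVI CCGGGT/2: at [18, 117, 124, 150] ⇒ [20, 119, 126, 152]

All cut coordinates (distinct, sorted): [10, 12, 20, 29, 31, 40, 52, 54, 87, 107, 119, 126, 135, 140, 147, 152]

Fragment lengths:
  10→12: 2 bp
  12→20: 8 bp
  20→29: 9 bp
  29→31: 2 bp
  31→40: 9 bp
  40→52: 12 bp
  52→54: 2 bp
  54→87: 33 bp
  87→107: 20 bp
  107→119: 12 bp
  119→126: 7 bp
  126→135: 9 bp
  135→140: 5 bp
  140→147: 7 bp
  147→152: 5 bp
  152→10 (wrap): 159-152+10 = 17 bp

[2,2,2,5,5,7,7,8,9,9,9,12,12,17,20,33]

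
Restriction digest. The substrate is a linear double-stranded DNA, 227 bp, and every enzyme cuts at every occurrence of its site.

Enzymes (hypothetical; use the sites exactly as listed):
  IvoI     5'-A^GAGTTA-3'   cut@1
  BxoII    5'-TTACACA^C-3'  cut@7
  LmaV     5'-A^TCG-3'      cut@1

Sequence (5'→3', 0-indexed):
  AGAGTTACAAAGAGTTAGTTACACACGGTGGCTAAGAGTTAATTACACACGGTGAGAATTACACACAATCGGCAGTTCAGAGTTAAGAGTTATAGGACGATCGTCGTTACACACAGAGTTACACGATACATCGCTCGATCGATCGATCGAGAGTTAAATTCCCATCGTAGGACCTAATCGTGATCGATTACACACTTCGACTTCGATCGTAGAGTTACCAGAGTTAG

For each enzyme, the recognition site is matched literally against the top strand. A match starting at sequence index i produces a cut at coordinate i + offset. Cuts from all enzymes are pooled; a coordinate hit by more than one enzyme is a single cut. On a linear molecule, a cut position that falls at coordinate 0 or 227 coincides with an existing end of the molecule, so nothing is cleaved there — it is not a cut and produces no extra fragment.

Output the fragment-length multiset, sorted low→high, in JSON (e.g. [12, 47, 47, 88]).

[1,2,3,4,4,4,5,6,7,7,8,9,10,10,11,11,12,13,13,14,14,14,14,15,16]

Per-enzyme occurrences:
  IvoI (AGAGTTA, off=1): starts [0, 10, 34, 78, 85, 114, 149, 210, 219] → cuts [1, 11, 35, 79, 86, 115, 150, 211, 220]
  BxoII (TTACACAC, off=7): starts [18, 42, 58, 106, 187] → cuts [25, 49, 65, 113, 194]
  LmaV (ATCG, off=1): starts [67, 99, 129, 137, 141, 145, 163, 176, 182, 205] → cuts [68, 100, 130, 138, 142, 146, 164, 177, 183, 206]

All cut coordinates (distinct, sorted): [1, 11, 25, 35, 49, 65, 68, 79, 86, 100, 113, 115, 130, 138, 142, 146, 150, 164, 177, 183, 194, 206, 211, 220]

Fragments:
  [0,1): 1 bp
  [1,11): 10 bp
  [11,25): 14 bp
  [25,35): 10 bp
  [35,49): 14 bp
  [49,65): 16 bp
  [65,68): 3 bp
  [68,79): 11 bp
  [79,86): 7 bp
  [86,100): 14 bp
  [100,113): 13 bp
  [113,115): 2 bp
  [115,130): 15 bp
  [130,138): 8 bp
  [138,142): 4 bp
  [142,146): 4 bp
  [146,150): 4 bp
  [150,164): 14 bp
  [164,177): 13 bp
  [177,183): 6 bp
  [183,194): 11 bp
  [194,206): 12 bp
  [206,211): 5 bp
  [211,220): 9 bp
  [220,227): 7 bp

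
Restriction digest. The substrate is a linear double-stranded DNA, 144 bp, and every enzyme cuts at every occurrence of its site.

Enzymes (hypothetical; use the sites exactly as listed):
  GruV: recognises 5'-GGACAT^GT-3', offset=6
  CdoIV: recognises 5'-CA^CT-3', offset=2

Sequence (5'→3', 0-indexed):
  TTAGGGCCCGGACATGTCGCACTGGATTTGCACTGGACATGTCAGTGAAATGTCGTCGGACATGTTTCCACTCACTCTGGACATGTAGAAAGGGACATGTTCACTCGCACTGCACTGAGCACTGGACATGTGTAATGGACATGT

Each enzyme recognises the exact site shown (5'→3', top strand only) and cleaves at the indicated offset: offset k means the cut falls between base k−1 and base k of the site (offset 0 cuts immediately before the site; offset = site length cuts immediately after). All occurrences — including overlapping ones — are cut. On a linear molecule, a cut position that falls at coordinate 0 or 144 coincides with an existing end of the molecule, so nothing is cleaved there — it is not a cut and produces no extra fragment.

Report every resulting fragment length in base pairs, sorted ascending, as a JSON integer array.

Site scan:
  GruV GGACATGT/6: at [9, 34, 57, 78, 92, 123, 136] ⇒ [15, 40, 63, 84, 98, 129, 142]
  CdoIV CACT/2: at [19, 30, 68, 72, 101, 107, 112, 119] ⇒ [21, 32, 70, 74, 103, 109, 114, 121]

Pooled cuts: [15, 21, 32, 40, 63, 70, 74, 84, 98, 103, 109, 114, 121, 129, 142]

Fragment lengths:
  [0,15): 15 bp
  [15,21): 6 bp
  [21,32): 11 bp
  [32,40): 8 bp
  [40,63): 23 bp
  [63,70): 7 bp
  [70,74): 4 bp
  [74,84): 10 bp
  [84,98): 14 bp
  [98,103): 5 bp
  [103,109): 6 bp
  [109,114): 5 bp
  [114,121): 7 bp
  [121,129): 8 bp
  [129,142): 13 bp
  [142,144): 2 bp

[2,4,5,5,6,6,7,7,8,8,10,11,13,14,15,23]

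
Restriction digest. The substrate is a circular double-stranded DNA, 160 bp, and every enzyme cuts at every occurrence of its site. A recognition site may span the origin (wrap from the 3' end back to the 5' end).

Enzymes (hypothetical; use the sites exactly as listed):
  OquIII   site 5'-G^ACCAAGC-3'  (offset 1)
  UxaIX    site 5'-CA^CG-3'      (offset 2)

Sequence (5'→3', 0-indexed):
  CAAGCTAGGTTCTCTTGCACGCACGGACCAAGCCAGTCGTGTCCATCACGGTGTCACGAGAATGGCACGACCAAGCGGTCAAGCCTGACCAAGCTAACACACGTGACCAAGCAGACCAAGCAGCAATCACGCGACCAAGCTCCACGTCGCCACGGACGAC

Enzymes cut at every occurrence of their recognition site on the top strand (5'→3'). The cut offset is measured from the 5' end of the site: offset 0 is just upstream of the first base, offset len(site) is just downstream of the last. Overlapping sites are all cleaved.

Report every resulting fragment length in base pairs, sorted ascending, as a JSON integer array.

Site scan:
  OquIII GACCAAGC/1: at [25, 68, 86, 104, 113, 132, 157] ⇒ [26, 69, 87, 105, 114, 133, 158]
  UxaIX CACG/2: at [17, 21, 46, 54, 65, 99, 127, 142, 150] ⇒ [19, 23, 48, 56, 67, 101, 129, 144, 152]

Pooled cuts: [19, 23, 26, 48, 56, 67, 69, 87, 101, 105, 114, 129, 133, 144, 152, 158]

Fragments:
  19→23: 4 bp
  23→26: 3 bp
  26→48: 22 bp
  48→56: 8 bp
  56→67: 11 bp
  67→69: 2 bp
  69→87: 18 bp
  87→101: 14 bp
  101→105: 4 bp
  105→114: 9 bp
  114→129: 15 bp
  129→133: 4 bp
  133→144: 11 bp
  144→152: 8 bp
  152→158: 6 bp
  158→19 (wrap): 160-158+19 = 21 bp

[2,3,4,4,4,6,8,8,9,11,11,14,15,18,21,22]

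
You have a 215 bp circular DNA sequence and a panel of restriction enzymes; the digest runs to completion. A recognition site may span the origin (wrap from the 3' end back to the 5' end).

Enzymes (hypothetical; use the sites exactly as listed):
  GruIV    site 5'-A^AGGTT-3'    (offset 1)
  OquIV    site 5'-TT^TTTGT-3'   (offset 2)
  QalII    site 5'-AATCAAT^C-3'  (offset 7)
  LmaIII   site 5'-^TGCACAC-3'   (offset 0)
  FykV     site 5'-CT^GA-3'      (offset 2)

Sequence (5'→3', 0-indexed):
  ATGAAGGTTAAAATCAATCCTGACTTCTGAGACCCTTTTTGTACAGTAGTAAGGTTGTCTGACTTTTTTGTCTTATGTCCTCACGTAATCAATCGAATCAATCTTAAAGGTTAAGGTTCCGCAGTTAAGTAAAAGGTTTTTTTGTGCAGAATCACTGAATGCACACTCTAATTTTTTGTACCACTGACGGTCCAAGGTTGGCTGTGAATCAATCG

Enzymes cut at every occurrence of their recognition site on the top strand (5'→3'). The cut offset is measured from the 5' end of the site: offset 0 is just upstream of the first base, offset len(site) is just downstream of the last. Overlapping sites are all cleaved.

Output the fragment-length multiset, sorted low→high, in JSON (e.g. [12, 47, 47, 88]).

Per-enzyme occurrences:
  GruIV (AAGGTT, off=1): starts [3, 50, 106, 112, 132, 193] → cuts [4, 51, 107, 113, 133, 194]
  OquIV (TTTTTGT, off=2): starts [35, 64, 138, 172] → cuts [37, 66, 140, 174]
  QalII (AATCAATC, off=7): starts [11, 86, 95, 206] → cuts [18, 93, 102, 213]
  LmaIII (TGCACAC, off=0): starts [159] → cuts [159]
  FykV (CTGA, off=2): starts [19, 26, 58, 154, 183] → cuts [21, 28, 60, 156, 185]

Pooled cuts: [4, 18, 21, 28, 37, 51, 60, 66, 93, 102, 107, 113, 133, 140, 156, 159, 174, 185, 194, 213]

Fragments:
  4→18: 14 bp
  18→21: 3 bp
  21→28: 7 bp
  28→37: 9 bp
  37→51: 14 bp
  51→60: 9 bp
  60→66: 6 bp
  66→93: 27 bp
  93→102: 9 bp
  102→107: 5 bp
  107→113: 6 bp
  113→133: 20 bp
  133→140: 7 bp
  140→156: 16 bp
  156→159: 3 bp
  159→174: 15 bp
  174→185: 11 bp
  185→194: 9 bp
  194→213: 19 bp
  213→4 (wrap): 215-213+4 = 6 bp

[3,3,5,6,6,6,7,7,9,9,9,9,11,14,14,15,16,19,20,27]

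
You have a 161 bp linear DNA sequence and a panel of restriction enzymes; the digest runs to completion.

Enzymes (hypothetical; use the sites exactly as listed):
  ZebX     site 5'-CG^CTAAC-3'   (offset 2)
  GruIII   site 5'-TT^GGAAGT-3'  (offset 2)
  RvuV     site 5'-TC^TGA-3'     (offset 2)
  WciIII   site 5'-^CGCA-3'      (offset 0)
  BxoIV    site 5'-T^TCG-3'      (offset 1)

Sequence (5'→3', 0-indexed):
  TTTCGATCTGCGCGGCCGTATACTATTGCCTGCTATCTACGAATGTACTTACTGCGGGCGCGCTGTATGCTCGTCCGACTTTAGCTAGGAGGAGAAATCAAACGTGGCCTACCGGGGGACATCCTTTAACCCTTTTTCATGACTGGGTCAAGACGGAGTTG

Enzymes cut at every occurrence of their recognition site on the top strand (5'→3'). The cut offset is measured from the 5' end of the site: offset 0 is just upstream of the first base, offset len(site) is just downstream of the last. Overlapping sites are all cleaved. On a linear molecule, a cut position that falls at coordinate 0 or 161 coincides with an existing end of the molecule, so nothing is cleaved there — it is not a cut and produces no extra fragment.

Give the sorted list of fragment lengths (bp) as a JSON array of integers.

[2,159]

Per-enzyme occurrences:
  ZebX (CGCTAAC, off=2): no sites
  GruIII (TTGGAAGT, off=2): no sites
  RvuV (TCTGA, off=2): no sites
  WciIII (CGCA, off=0): no sites
  BxoIV TTCG/1: at [1] ⇒ [2]

Pooled cuts: [2]

Fragments:
  [0,2): 2 bp
  [2,161): 159 bp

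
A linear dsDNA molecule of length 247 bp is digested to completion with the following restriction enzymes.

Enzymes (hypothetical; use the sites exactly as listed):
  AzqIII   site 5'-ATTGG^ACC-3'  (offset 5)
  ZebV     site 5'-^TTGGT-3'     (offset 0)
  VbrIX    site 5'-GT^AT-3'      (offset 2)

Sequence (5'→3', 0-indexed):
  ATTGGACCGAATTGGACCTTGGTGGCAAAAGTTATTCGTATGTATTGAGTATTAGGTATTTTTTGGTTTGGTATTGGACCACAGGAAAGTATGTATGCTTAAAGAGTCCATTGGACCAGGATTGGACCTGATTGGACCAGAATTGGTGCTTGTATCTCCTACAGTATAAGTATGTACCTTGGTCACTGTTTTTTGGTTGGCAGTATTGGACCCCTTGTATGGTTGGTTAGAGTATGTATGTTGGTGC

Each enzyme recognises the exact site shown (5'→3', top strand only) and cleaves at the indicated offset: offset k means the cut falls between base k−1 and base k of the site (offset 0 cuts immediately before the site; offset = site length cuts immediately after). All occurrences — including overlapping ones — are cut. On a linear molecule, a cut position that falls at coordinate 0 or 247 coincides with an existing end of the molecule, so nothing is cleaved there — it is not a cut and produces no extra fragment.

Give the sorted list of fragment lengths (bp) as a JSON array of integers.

Per-enzyme occurrences:
  AzqIII ATTGGACC/5: at [0, 10, 72, 109, 120, 130, 204] ⇒ [5, 15, 77, 114, 125, 135, 209]
  ZebV TTGGT/0: at [18, 62, 67, 142, 178, 192, 222, 240] ⇒ [18, 62, 67, 142, 178, 192, 222, 240]
  VbrIX GTAT/2: at [37, 41, 48, 55, 70, 88, 92, 151, 163, 169, 202, 216, 231, 235] ⇒ [39, 43, 50, 57, 72, 90, 94, 153, 165, 171, 204, 218, 233, 237]

Pooled cuts: [5, 15, 18, 39, 43, 50, 57, 62, 67, 72, 77, 90, 94, 114, 125, 135, 142, 153, 165, 171, 178, 192, 204, 209, 218, 222, 233, 237, 240]

Fragment lengths:
  [0,5): 5 bp
  [5,15): 10 bp
  [15,18): 3 bp
  [18,39): 21 bp
  [39,43): 4 bp
  [43,50): 7 bp
  [50,57): 7 bp
  [57,62): 5 bp
  [62,67): 5 bp
  [67,72): 5 bp
  [72,77): 5 bp
  [77,90): 13 bp
  [90,94): 4 bp
  [94,114): 20 bp
  [114,125): 11 bp
  [125,135): 10 bp
  [135,142): 7 bp
  [142,153): 11 bp
  [153,165): 12 bp
  [165,171): 6 bp
  [171,178): 7 bp
  [178,192): 14 bp
  [192,204): 12 bp
  [204,209): 5 bp
  [209,218): 9 bp
  [218,222): 4 bp
  [222,233): 11 bp
  [233,237): 4 bp
  [237,240): 3 bp
  [240,247): 7 bp

[3,3,4,4,4,4,5,5,5,5,5,5,6,7,7,7,7,7,9,10,10,11,11,11,12,12,13,14,20,21]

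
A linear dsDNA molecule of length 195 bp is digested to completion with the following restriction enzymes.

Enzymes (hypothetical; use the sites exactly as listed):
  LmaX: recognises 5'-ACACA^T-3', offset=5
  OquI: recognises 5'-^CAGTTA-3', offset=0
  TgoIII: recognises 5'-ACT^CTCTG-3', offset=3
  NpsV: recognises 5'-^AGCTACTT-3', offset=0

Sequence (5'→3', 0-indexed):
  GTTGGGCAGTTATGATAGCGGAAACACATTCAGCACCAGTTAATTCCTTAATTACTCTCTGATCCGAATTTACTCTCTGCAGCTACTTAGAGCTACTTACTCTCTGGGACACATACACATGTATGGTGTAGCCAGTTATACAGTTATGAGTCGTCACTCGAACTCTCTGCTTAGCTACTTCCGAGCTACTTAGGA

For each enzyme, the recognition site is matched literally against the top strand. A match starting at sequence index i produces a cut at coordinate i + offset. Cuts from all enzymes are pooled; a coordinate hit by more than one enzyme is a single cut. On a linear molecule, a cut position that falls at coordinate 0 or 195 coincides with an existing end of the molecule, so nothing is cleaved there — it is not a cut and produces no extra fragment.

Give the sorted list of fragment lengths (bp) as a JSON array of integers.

Site scan:
  LmaX (ACACAT, off=5): starts [23, 108, 114] → cuts [28, 113, 119]
  OquI (CAGTTA, off=0): starts [6, 36, 132, 140] → cuts [6, 36, 132, 140]
  TgoIII (ACTCTCTG, off=3): starts [53, 71, 98, 161] → cuts [56, 74, 101, 164]
  NpsV (AGCTACTT, off=0): starts [80, 90, 172, 183] → cuts [80, 90, 172, 183]

Pooled cuts: [6, 28, 36, 56, 74, 80, 90, 101, 113, 119, 132, 140, 164, 172, 183]

Fragments:
  [0,6): 6 bp
  [6,28): 22 bp
  [28,36): 8 bp
  [36,56): 20 bp
  [56,74): 18 bp
  [74,80): 6 bp
  [80,90): 10 bp
  [90,101): 11 bp
  [101,113): 12 bp
  [113,119): 6 bp
  [119,132): 13 bp
  [132,140): 8 bp
  [140,164): 24 bp
  [164,172): 8 bp
  [172,183): 11 bp
  [183,195): 12 bp

[6,6,6,8,8,8,10,11,11,12,12,13,18,20,22,24]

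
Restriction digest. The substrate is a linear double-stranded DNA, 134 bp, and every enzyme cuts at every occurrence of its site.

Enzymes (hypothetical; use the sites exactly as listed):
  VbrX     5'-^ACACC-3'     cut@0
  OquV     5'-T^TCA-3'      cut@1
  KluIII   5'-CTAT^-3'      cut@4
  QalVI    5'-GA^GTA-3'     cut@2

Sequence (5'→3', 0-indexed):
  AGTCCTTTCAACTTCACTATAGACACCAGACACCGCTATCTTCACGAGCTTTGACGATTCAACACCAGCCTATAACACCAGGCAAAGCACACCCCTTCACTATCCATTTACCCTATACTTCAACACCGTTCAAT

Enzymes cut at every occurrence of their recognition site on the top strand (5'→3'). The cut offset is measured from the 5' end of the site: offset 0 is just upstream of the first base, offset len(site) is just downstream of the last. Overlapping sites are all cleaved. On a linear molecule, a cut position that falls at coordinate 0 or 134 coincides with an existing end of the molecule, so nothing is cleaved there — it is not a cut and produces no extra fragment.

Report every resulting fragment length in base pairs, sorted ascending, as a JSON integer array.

Site scan:
  VbrX ACACC/0: at [22, 29, 61, 74, 88, 122] ⇒ [22, 29, 61, 74, 88, 122]
  OquV TTCA/1: at [6, 12, 40, 57, 95, 118, 128] ⇒ [7, 13, 41, 58, 96, 119, 129]
  KluIII CTAT/4: at [16, 35, 69, 99, 112] ⇒ [20, 39, 73, 103, 116]
  QalVI (GAGTA, off=2): no sites

Pooled cuts: [7, 13, 20, 22, 29, 39, 41, 58, 61, 73, 74, 88, 96, 103, 116, 119, 122, 129]

Fragment lengths:
  [0,7): 7 bp
  [7,13): 6 bp
  [13,20): 7 bp
  [20,22): 2 bp
  [22,29): 7 bp
  [29,39): 10 bp
  [39,41): 2 bp
  [41,58): 17 bp
  [58,61): 3 bp
  [61,73): 12 bp
  [73,74): 1 bp
  [74,88): 14 bp
  [88,96): 8 bp
  [96,103): 7 bp
  [103,116): 13 bp
  [116,119): 3 bp
  [119,122): 3 bp
  [122,129): 7 bp
  [129,134): 5 bp

[1,2,2,3,3,3,5,6,7,7,7,7,7,8,10,12,13,14,17]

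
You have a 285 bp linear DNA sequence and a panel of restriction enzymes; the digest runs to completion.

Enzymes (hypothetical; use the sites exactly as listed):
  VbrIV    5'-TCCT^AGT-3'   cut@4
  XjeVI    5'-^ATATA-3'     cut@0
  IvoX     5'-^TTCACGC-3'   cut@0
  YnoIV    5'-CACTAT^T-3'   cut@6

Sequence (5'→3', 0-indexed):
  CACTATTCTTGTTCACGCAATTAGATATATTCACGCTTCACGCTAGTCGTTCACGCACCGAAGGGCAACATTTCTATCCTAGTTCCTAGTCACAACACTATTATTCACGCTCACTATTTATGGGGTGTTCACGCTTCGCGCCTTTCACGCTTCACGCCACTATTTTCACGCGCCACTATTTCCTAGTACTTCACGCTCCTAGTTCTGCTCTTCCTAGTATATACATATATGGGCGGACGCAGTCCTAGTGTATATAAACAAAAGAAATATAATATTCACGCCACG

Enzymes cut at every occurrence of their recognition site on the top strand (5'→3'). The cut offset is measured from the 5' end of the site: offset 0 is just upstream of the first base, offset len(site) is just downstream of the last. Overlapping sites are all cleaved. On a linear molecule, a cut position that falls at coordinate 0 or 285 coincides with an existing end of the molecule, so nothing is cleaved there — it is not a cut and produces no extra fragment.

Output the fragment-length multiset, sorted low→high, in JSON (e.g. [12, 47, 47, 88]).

Scan for sites:
  VbrIV (TCCTAGT, off=4): starts [76, 83, 180, 196, 211, 242] → cuts [80, 87, 184, 200, 215, 246]
  XjeVI (ATATA, off=0): starts [24, 218, 224, 251, 266] → cuts [24, 218, 224, 251, 266]
  IvoX (TTCACGC, off=0): starts [11, 29, 36, 49, 103, 127, 143, 150, 164, 189, 274] → cuts [11, 29, 36, 49, 103, 127, 143, 150, 164, 189, 274]
  YnoIV (CACTATT, off=6): starts [0, 95, 111, 157, 173] → cuts [6, 101, 117, 163, 179]

Pooled cuts: [6, 11, 24, 29, 36, 49, 80, 87, 101, 103, 117, 127, 143, 150, 163, 164, 179, 184, 189, 200, 215, 218, 224, 246, 251, 266, 274]

Fragment lengths:
  [0,6): 6 bp
  [6,11): 5 bp
  [11,24): 13 bp
  [24,29): 5 bp
  [29,36): 7 bp
  [36,49): 13 bp
  [49,80): 31 bp
  [80,87): 7 bp
  [87,101): 14 bp
  [101,103): 2 bp
  [103,117): 14 bp
  [117,127): 10 bp
  [127,143): 16 bp
  [143,150): 7 bp
  [150,163): 13 bp
  [163,164): 1 bp
  [164,179): 15 bp
  [179,184): 5 bp
  [184,189): 5 bp
  [189,200): 11 bp
  [200,215): 15 bp
  [215,218): 3 bp
  [218,224): 6 bp
  [224,246): 22 bp
  [246,251): 5 bp
  [251,266): 15 bp
  [266,274): 8 bp
  [274,285): 11 bp

[1,2,3,5,5,5,5,5,6,6,7,7,7,8,10,11,11,13,13,13,14,14,15,15,15,16,22,31]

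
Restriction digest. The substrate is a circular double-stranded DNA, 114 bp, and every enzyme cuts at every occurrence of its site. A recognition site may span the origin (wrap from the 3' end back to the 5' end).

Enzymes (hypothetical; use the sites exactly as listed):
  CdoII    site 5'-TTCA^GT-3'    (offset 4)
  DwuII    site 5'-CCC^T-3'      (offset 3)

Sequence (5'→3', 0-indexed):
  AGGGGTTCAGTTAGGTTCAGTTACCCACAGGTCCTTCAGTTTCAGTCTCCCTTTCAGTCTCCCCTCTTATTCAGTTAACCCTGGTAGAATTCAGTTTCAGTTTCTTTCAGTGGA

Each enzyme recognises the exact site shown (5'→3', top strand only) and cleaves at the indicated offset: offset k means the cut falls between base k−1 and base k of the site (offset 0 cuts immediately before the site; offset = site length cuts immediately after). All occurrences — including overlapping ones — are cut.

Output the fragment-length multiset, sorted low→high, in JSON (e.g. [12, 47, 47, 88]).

[5,6,6,7,8,8,9,10,10,12,14,19]

Per-enzyme occurrences:
  CdoII (TTCAGT, off=4): starts [5, 15, 34, 40, 52, 69, 89, 95, 105] → cuts [9, 19, 38, 44, 56, 73, 93, 99, 109]
  DwuII (CCCT, off=3): starts [48, 61, 78] → cuts [51, 64, 81]

All cut coordinates (distinct, sorted): [9, 19, 38, 44, 51, 56, 64, 73, 81, 93, 99, 109]

Fragment lengths:
  9→19: 10 bp
  19→38: 19 bp
  38→44: 6 bp
  44→51: 7 bp
  51→56: 5 bp
  56→64: 8 bp
  64→73: 9 bp
  73→81: 8 bp
  81→93: 12 bp
  93→99: 6 bp
  99→109: 10 bp
  109→9 (wrap): 114-109+9 = 14 bp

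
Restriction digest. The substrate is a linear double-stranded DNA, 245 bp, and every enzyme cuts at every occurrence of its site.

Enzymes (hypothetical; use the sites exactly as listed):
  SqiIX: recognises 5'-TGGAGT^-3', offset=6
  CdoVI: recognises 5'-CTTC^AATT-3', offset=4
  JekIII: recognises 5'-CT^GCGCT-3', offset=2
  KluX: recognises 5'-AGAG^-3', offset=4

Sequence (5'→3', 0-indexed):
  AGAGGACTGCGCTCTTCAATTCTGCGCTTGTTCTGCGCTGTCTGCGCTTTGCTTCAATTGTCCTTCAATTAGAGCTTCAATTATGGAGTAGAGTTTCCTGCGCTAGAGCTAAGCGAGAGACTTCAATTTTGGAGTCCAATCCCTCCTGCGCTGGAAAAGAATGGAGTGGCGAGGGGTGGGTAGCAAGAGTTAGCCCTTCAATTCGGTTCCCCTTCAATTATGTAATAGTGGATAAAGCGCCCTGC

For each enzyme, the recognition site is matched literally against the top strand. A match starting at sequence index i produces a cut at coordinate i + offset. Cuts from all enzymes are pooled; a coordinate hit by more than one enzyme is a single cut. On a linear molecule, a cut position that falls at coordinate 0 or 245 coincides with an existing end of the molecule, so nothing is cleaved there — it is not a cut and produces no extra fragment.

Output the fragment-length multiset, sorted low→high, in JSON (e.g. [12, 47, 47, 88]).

Site scan:
  SqiIX TGGAGT/6: at [83, 129, 161] ⇒ [89, 135, 167]
  CdoVI CTTCAATT/4: at [13, 51, 62, 74, 120, 195, 211] ⇒ [17, 55, 66, 78, 124, 199, 215]
  JekIII CTGCGCT/2: at [6, 21, 32, 41, 97, 145] ⇒ [8, 23, 34, 43, 99, 147]
  KluX AGAG/4: at [0, 70, 89, 104, 115, 185] ⇒ [4, 74, 93, 108, 119, 189]

Pooled cuts: [4, 8, 17, 23, 34, 43, 55, 66, 74, 78, 89, 93, 99, 108, 119, 124, 135, 147, 167, 189, 199, 215]

Fragments:
  [0,4): 4 bp
  [4,8): 4 bp
  [8,17): 9 bp
  [17,23): 6 bp
  [23,34): 11 bp
  [34,43): 9 bp
  [43,55): 12 bp
  [55,66): 11 bp
  [66,74): 8 bp
  [74,78): 4 bp
  [78,89): 11 bp
  [89,93): 4 bp
  [93,99): 6 bp
  [99,108): 9 bp
  [108,119): 11 bp
  [119,124): 5 bp
  [124,135): 11 bp
  [135,147): 12 bp
  [147,167): 20 bp
  [167,189): 22 bp
  [189,199): 10 bp
  [199,215): 16 bp
  [215,245): 30 bp

[4,4,4,4,5,6,6,8,9,9,9,10,11,11,11,11,11,12,12,16,20,22,30]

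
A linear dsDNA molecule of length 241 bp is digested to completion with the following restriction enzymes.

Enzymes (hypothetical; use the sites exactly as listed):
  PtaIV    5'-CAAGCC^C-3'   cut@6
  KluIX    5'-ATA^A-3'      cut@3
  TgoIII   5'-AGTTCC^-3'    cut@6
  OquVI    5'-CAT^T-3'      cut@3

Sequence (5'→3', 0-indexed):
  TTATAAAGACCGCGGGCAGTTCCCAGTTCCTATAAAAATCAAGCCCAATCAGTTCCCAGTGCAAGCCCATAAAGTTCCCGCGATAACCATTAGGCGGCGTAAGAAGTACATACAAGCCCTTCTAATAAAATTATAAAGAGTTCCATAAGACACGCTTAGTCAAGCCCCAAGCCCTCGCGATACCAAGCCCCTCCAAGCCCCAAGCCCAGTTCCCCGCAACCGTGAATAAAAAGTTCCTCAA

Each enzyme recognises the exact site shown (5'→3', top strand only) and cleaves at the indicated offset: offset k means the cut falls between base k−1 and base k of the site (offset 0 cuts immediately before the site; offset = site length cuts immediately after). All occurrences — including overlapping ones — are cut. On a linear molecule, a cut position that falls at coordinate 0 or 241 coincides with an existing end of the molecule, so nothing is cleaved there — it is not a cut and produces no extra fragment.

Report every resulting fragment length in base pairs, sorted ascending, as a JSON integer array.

Per-enzyme occurrences:
  PtaIV (CAAGCCC, off=6): starts [39, 61, 112, 160, 167, 183, 193, 200] → cuts [45, 67, 118, 166, 173, 189, 199, 206]
  KluIX (ATAA, off=3): starts [2, 31, 68, 82, 124, 132, 144, 225] → cuts [5, 34, 71, 85, 127, 135, 147, 228]
  TgoIII (AGTTCC, off=6): starts [17, 24, 50, 72, 138, 207, 231] → cuts [23, 30, 56, 78, 144, 213, 237]
  OquVI (CATT, off=3): starts [87] → cuts [90]

All cut coordinates (distinct, sorted): [5, 23, 30, 34, 45, 56, 67, 71, 78, 85, 90, 118, 127, 135, 144, 147, 166, 173, 189, 199, 206, 213, 228, 237]

Fragment lengths:
  [0,5): 5 bp
  [5,23): 18 bp
  [23,30): 7 bp
  [30,34): 4 bp
  [34,45): 11 bp
  [45,56): 11 bp
  [56,67): 11 bp
  [67,71): 4 bp
  [71,78): 7 bp
  [78,85): 7 bp
  [85,90): 5 bp
  [90,118): 28 bp
  [118,127): 9 bp
  [127,135): 8 bp
  [135,144): 9 bp
  [144,147): 3 bp
  [147,166): 19 bp
  [166,173): 7 bp
  [173,189): 16 bp
  [189,199): 10 bp
  [199,206): 7 bp
  [206,213): 7 bp
  [213,228): 15 bp
  [228,237): 9 bp
  [237,241): 4 bp

[3,4,4,4,5,5,7,7,7,7,7,7,8,9,9,9,10,11,11,11,15,16,18,19,28]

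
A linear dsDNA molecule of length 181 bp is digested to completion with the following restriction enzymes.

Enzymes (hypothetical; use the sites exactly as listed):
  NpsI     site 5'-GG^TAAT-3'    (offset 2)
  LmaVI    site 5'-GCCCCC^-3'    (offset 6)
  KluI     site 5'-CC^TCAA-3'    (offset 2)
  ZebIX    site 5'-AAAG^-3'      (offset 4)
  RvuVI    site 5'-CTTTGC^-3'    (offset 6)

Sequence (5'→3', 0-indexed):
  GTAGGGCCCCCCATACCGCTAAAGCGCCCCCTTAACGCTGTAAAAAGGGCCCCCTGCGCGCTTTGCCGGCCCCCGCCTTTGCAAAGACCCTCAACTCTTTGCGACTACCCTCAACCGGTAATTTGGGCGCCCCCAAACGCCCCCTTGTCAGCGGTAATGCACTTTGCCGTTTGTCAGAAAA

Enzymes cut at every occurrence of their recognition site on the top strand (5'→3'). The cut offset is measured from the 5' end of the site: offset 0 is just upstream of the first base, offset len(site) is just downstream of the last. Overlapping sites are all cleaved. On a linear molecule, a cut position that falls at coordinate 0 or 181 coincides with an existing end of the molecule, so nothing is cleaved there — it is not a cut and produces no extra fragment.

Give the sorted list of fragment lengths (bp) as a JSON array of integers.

Scan for sites:
  NpsI GGTAAT/2: at [116, 152] ⇒ [118, 154]
  LmaVI GCCCCC/6: at [5, 25, 48, 68, 128, 138] ⇒ [11, 31, 54, 74, 134, 144]
  KluI CCTCAA/2: at [88, 108] ⇒ [90, 110]
  ZebIX AAAG/4: at [20, 43, 82] ⇒ [24, 47, 86]
  RvuVI CTTTGC/6: at [60, 76, 96, 161] ⇒ [66, 82, 102, 167]

All cut coordinates (distinct, sorted): [11, 24, 31, 47, 54, 66, 74, 82, 86, 90, 102, 110, 118, 134, 144, 154, 167]

Fragments:
  [0,11): 11 bp
  [11,24): 13 bp
  [24,31): 7 bp
  [31,47): 16 bp
  [47,54): 7 bp
  [54,66): 12 bp
  [66,74): 8 bp
  [74,82): 8 bp
  [82,86): 4 bp
  [86,90): 4 bp
  [90,102): 12 bp
  [102,110): 8 bp
  [110,118): 8 bp
  [118,134): 16 bp
  [134,144): 10 bp
  [144,154): 10 bp
  [154,167): 13 bp
  [167,181): 14 bp

[4,4,7,7,8,8,8,8,10,10,11,12,12,13,13,14,16,16]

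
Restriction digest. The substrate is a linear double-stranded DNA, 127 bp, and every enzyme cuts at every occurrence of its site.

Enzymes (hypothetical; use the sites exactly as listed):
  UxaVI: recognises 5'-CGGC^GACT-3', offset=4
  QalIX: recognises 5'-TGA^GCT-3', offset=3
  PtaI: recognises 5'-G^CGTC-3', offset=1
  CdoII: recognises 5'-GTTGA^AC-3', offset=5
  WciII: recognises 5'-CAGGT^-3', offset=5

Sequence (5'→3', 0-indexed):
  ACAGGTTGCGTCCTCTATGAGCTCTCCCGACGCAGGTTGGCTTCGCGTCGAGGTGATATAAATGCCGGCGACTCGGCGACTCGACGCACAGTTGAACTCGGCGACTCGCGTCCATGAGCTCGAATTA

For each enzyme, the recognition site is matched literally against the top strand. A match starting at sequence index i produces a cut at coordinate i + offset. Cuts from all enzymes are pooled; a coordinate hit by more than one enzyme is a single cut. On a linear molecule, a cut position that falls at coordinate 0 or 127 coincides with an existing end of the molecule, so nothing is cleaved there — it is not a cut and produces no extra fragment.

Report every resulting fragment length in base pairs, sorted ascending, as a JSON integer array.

[2,6,6,7,8,8,9,10,12,17,18,24]

Scan for sites:
  UxaVI CGGCGACT/4: at [65, 73, 98] ⇒ [69, 77, 102]
  QalIX TGAGCT/3: at [17, 114] ⇒ [20, 117]
  PtaI GCGTC/1: at [7, 44, 107] ⇒ [8, 45, 108]
  CdoII GTTGAAC/5: at [90] ⇒ [95]
  WciII CAGGT/5: at [1, 32] ⇒ [6, 37]

Pooled cuts: [6, 8, 20, 37, 45, 69, 77, 95, 102, 108, 117]

Fragments:
  [0,6): 6 bp
  [6,8): 2 bp
  [8,20): 12 bp
  [20,37): 17 bp
  [37,45): 8 bp
  [45,69): 24 bp
  [69,77): 8 bp
  [77,95): 18 bp
  [95,102): 7 bp
  [102,108): 6 bp
  [108,117): 9 bp
  [117,127): 10 bp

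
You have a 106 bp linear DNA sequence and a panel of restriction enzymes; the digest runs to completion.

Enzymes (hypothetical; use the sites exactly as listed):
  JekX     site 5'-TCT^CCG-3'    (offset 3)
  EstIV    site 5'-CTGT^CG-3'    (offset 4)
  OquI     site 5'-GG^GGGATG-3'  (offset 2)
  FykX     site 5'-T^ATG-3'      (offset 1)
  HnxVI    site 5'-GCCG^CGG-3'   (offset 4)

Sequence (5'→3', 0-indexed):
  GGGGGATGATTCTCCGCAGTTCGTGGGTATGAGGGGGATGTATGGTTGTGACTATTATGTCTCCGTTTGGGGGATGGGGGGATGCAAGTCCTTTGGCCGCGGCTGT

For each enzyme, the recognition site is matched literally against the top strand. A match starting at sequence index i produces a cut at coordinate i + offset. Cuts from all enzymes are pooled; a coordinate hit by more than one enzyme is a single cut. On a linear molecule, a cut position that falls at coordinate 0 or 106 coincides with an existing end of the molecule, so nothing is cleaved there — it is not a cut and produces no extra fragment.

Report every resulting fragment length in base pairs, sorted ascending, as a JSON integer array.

Per-enzyme occurrences:
  JekX TCTCCG/3: at [10, 59] ⇒ [13, 62]
  EstIV (CTGTCG, off=4): no sites
  OquI GGGGGATG/2: at [0, 32, 68, 76] ⇒ [2, 34, 70, 78]
  FykX TATG/1: at [27, 40, 55] ⇒ [28, 41, 56]
  HnxVI GCCGCGG/4: at [95] ⇒ [99]

Pooled cuts: [2, 13, 28, 34, 41, 56, 62, 70, 78, 99]

Fragment lengths:
  [0,2): 2 bp
  [2,13): 11 bp
  [13,28): 15 bp
  [28,34): 6 bp
  [34,41): 7 bp
  [41,56): 15 bp
  [56,62): 6 bp
  [62,70): 8 bp
  [70,78): 8 bp
  [78,99): 21 bp
  [99,106): 7 bp

[2,6,6,7,7,8,8,11,15,15,21]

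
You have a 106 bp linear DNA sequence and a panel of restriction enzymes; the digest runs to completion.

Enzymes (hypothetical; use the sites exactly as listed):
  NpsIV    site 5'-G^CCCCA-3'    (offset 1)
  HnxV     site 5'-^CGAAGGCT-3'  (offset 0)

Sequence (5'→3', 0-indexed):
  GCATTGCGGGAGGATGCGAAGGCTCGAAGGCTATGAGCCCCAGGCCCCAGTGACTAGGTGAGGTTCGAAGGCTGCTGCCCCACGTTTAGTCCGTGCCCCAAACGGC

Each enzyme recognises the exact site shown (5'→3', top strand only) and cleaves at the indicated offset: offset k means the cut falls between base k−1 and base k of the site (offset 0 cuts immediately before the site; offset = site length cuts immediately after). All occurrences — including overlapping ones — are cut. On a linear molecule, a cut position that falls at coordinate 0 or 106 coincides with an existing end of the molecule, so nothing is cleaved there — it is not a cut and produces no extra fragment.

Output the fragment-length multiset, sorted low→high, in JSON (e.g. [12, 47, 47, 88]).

[7,8,11,12,13,16,18,21]

Scan for sites:
  NpsIV (GCCCCA, off=1): starts [36, 43, 76, 94] → cuts [37, 44, 77, 95]
  HnxV (CGAAGGCT, off=0): starts [16, 24, 65] → cuts [16, 24, 65]

All cut coordinates (distinct, sorted): [16, 24, 37, 44, 65, 77, 95]

Fragments:
  [0,16): 16 bp
  [16,24): 8 bp
  [24,37): 13 bp
  [37,44): 7 bp
  [44,65): 21 bp
  [65,77): 12 bp
  [77,95): 18 bp
  [95,106): 11 bp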